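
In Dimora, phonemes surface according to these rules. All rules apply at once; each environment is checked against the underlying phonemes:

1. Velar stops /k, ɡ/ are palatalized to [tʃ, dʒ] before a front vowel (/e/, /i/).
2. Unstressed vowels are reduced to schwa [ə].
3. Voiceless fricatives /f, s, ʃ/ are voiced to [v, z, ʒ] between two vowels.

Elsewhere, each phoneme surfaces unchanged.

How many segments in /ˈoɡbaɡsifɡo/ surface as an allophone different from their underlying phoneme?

Segments that undergo a rule: /a/ → [ə] (rule 2); /i/ → [ə] (rule 2); /o/ → [ə] (rule 2).
All other segments surface unchanged.

3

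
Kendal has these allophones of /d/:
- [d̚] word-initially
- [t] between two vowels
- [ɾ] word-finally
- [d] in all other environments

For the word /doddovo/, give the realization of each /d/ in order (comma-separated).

Occurrence 1 (position 1): word-initially → [d̚].
Occurrence 2 (position 3): no conditioning environment matches → elsewhere allophone [d].
Occurrence 3 (position 4): no conditioning environment matches → elsewhere allophone [d].

[d̚], [d], [d]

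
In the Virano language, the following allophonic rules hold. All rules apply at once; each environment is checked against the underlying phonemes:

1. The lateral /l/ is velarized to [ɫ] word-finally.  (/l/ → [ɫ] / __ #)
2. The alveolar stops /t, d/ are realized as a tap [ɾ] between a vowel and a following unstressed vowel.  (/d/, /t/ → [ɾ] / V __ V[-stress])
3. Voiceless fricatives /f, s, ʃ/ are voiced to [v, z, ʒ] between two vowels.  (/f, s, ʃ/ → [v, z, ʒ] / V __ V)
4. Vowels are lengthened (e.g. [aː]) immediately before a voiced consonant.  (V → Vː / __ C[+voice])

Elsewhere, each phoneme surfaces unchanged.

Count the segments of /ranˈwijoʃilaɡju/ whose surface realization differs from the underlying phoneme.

5

Segments that undergo a rule: /a/ → [aː] (rule 4); /i/ → [iː] (rule 4); /ʃ/ → [ʒ] (rule 3); /i/ → [iː] (rule 4); /a/ → [aː] (rule 4).
All other segments surface unchanged.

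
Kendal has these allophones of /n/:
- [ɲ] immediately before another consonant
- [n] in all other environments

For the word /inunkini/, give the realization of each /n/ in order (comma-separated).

Occurrence 1 (position 2): no conditioning environment matches → elsewhere allophone [n].
Occurrence 2 (position 4): immediately before another consonant → [ɲ].
Occurrence 3 (position 7): no conditioning environment matches → elsewhere allophone [n].

[n], [ɲ], [n]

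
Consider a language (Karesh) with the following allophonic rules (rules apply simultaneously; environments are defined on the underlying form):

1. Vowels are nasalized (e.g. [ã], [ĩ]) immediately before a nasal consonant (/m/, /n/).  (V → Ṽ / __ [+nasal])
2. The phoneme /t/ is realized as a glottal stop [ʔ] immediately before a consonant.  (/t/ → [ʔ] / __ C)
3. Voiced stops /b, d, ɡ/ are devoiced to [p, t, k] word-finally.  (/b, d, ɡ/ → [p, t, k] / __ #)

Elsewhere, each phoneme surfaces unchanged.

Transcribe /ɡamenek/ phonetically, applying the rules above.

/ɡ/ (word-initial) is in the target of rule 3 but the environment (word-finally) is not met → [ɡ].
/a/ — between /ɡ/ and /m/, before a nasal consonant — surfaces as [ã] (rule 1).
/m/ — not in any rule's target class → [m].
Rule 1 applies to /e/ (between /m/ and /n/: before a nasal consonant) → [ẽ].
/n/ (between /e/ and /e/): no rule targets it → [n].
/e/ — between /n/ and /k/; rule 1 does not apply here → [e].
/k/ — not in any rule's target class → [k].

[ɡãmẽnek]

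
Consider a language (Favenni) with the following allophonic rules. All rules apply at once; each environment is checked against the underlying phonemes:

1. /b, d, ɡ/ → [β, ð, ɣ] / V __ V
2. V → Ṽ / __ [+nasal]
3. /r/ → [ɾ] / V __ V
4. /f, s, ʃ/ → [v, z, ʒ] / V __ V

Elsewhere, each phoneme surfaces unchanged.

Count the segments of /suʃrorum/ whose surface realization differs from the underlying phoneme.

2

Segments that undergo a rule: /r/ → [ɾ] (rule 3); /u/ → [ũ] (rule 2).
All other segments surface unchanged.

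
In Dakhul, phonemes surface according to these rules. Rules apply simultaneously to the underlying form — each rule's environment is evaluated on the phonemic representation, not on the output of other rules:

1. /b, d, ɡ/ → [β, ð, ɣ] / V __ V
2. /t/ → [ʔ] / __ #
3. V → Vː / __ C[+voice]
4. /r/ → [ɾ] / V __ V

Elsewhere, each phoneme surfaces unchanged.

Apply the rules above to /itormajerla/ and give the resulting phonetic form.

/i/ (word-initial) is in the target of rule 3 but the environment (before a voiced consonant) is not met → [i].
/t/ (between /i/ and /o/): rule 2 targets it, but not word-finally → unchanged [t].
/o/ (between /t/ and /r/) occurs before a voiced consonant → [oː] by rule 3.
/r/ — between /o/ and /m/; rule 4 does not apply here → [r].
/m/ (between /r/ and /a/) is unaffected → [m].
/a/ — between /m/ and /j/, before a voiced consonant — surfaces as [aː] (rule 3).
/j/ (between /a/ and /e/) is unaffected → [j].
Rule 3 applies to /e/ (between /j/ and /r/: before a voiced consonant) → [eː].
/r/ (between /e/ and /l/) fails the environment for rule 4, so it stays [r].
/l/ (between /r/ and /a/): no rule targets it → [l].
/a/ — word-final; rule 3 does not apply here → [a].

[itoːrmaːjeːrla]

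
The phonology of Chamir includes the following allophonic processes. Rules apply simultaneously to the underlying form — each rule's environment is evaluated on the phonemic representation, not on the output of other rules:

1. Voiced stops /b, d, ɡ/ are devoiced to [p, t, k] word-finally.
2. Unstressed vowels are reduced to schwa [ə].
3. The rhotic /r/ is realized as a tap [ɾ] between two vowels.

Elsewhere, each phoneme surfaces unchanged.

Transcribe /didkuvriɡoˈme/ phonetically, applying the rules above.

/d/ (word-initial) fails the environment for rule 1, so it stays [d].
/i/ — between /d/ and /d/, in an unstressed syllable — surfaces as [ə] (rule 2).
/d/ (between /i/ and /k/): rule 1 targets it, but not word-finally → unchanged [d].
/u/ — between /k/ and /v/, in an unstressed syllable — surfaces as [ə] (rule 2).
/r/ (between /v/ and /i/) is in the target of rule 3 but the environment (between two vowels) is not met → [r].
/i/ (between /r/ and /ɡ/): in an unstressed syllable, so rule 2 applies → [ə].
/ɡ/ (between /i/ and /o/): rule 1 targets it, but not word-finally → unchanged [ɡ].
/o/ — between /ɡ/ and /m/, in an unstressed syllable — surfaces as [ə] (rule 2).
/e/ (word-final): rule 2 targets it, but not in an unstressed syllable → unchanged [e].

[dədkəvrəɡəˈme]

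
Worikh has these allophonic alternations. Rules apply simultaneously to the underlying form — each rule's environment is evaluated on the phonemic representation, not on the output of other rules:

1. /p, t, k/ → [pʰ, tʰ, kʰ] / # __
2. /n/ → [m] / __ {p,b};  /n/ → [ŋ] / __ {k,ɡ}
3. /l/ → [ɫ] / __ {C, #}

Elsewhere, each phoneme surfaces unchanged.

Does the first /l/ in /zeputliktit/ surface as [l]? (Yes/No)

/l/ (between /t/ and /i/): rule 3 targets it, but not word-finally or immediately before a consonant → unchanged [l].
The actual realization is [l], which matches [l].

Yes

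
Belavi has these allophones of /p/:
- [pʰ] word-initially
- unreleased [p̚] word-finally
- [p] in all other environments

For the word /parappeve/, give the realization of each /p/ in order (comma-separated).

Occurrence 1 (position 1): word-initially → [pʰ].
Occurrence 2 (position 5): no conditioning environment matches → elsewhere allophone [p].
Occurrence 3 (position 6): no conditioning environment matches → elsewhere allophone [p].

[pʰ], [p], [p]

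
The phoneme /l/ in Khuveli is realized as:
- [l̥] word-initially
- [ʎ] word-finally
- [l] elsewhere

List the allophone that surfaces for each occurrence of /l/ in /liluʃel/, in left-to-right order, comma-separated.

Occurrence 1 (position 1): word-initially → [l̥].
Occurrence 2 (position 3): no conditioning environment matches → elsewhere allophone [l].
Occurrence 3 (position 7): word-finally → [ʎ].

[l̥], [l], [ʎ]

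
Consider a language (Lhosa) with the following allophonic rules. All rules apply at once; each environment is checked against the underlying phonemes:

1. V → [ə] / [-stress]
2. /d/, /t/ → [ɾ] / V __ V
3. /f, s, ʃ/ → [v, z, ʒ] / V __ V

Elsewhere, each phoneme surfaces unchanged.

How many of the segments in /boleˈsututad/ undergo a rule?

7

Segments that undergo a rule: /o/ → [ə] (rule 1); /e/ → [ə] (rule 1); /s/ → [z] (rule 3); /t/ → [ɾ] (rule 2); /u/ → [ə] (rule 1); /t/ → [ɾ] (rule 2); /a/ → [ə] (rule 1).
All other segments surface unchanged.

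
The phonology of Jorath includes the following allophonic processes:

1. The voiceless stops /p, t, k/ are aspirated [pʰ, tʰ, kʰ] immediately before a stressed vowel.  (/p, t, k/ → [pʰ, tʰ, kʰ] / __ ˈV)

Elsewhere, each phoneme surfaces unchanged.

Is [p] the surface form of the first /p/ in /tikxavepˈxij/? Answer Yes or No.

Yes

/p/ (between /e/ and /x/) is in the target of rule 1 but the environment (immediately before a stressed vowel) is not met → [p].
The actual realization is [p], which matches [p].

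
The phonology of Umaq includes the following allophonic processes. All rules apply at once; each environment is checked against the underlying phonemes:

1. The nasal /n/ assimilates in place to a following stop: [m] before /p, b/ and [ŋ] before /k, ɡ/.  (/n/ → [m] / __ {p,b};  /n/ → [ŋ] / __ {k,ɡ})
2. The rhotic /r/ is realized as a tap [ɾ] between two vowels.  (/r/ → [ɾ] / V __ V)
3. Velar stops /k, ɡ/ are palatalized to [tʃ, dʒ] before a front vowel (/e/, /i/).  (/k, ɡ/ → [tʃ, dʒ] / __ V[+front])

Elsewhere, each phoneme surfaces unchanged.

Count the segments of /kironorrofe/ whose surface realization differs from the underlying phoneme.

Segments that undergo a rule: /k/ → [tʃ] (rule 3); /r/ → [ɾ] (rule 2).
All other segments surface unchanged.

2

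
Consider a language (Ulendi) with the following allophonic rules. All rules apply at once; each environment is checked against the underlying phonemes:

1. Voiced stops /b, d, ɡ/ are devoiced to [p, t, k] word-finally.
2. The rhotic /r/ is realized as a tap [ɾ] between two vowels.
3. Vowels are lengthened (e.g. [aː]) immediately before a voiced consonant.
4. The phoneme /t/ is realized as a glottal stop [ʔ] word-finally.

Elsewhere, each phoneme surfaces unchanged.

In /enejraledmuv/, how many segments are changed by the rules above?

Segments that undergo a rule: /e/ → [eː] (rule 3); /e/ → [eː] (rule 3); /a/ → [aː] (rule 3); /e/ → [eː] (rule 3); /u/ → [uː] (rule 3).
All other segments surface unchanged.

5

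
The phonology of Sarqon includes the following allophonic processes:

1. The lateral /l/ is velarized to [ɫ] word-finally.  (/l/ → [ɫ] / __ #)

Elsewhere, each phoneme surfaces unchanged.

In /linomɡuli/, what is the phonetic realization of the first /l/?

/l/ (word-initial) fails the environment for rule 1, so it stays [l].

[l]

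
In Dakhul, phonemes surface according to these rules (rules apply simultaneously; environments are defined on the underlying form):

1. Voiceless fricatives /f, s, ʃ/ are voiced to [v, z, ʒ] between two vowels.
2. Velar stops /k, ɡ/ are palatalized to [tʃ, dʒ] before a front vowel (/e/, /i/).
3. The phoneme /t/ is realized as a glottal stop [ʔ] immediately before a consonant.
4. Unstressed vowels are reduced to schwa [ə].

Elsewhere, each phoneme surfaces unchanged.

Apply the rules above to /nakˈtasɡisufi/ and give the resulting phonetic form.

/a/ meets the environment for rule 4 (in an unstressed syllable) → [ə].
/k/ (between /a/ and /t/) fails the environment for rule 2, so it stays [k].
/t/ — between /k/ and /a/; rule 3 does not apply here → [t].
/a/ (between /t/ and /s/) fails the environment for rule 4, so it stays [a].
/s/ (between /a/ and /ɡ/) fails the environment for rule 1, so it stays [s].
/ɡ/ meets the environment for rule 2 (before a front vowel) → [dʒ].
/i/ (between /ɡ/ and /s/) occurs in an unstressed syllable → [ə] by rule 4.
Rule 1 applies to /s/ (between /i/ and /u/: between two vowels) → [z].
Rule 4 applies to /u/ (between /s/ and /f/: in an unstressed syllable) → [ə].
/f/ (between /u/ and /i/) occurs between two vowels → [v] by rule 1.
Rule 4 applies to /i/ (word-final: in an unstressed syllable) → [ə].

[nəkˈtasdʒəzəvə]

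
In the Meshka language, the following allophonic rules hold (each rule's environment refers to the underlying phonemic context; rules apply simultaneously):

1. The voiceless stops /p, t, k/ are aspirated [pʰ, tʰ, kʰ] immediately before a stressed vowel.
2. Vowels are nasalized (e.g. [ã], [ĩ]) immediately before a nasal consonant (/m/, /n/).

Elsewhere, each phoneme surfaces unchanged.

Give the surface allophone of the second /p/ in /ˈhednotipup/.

[p]

/p/ (word-final) is in the target of rule 1 but the environment (immediately before a stressed vowel) is not met → [p].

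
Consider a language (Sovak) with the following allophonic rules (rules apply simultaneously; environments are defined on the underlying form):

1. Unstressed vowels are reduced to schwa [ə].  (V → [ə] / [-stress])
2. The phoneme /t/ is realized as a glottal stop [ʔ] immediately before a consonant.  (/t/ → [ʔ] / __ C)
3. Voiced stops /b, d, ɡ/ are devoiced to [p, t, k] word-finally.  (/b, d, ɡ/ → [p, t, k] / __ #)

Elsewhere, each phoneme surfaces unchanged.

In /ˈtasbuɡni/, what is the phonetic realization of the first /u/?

[ə]

Rule 1 applies to /u/ (between /b/ and /ɡ/: in an unstressed syllable) → [ə].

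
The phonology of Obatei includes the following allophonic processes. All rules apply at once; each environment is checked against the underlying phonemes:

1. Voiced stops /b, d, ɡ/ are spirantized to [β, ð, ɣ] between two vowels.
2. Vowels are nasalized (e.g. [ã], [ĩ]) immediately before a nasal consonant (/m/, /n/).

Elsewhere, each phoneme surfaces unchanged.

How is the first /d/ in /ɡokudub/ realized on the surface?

/d/ (between /u/ and /u/): between two vowels, so rule 1 applies → [ð].

[ð]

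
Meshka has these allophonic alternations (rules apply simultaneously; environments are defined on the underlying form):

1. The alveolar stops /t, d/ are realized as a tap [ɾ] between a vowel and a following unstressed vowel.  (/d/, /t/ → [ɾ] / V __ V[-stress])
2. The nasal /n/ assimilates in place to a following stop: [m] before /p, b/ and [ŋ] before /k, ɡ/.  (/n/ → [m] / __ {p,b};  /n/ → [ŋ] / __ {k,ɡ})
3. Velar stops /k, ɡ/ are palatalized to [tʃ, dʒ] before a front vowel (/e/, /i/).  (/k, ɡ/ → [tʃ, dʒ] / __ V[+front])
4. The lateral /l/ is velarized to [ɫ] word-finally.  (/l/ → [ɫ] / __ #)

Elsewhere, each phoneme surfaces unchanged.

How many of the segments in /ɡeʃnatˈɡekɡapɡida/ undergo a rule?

4

Segments that undergo a rule: /ɡ/ → [dʒ] (rule 3); /ɡ/ → [dʒ] (rule 3); /ɡ/ → [dʒ] (rule 3); /d/ → [ɾ] (rule 1).
All other segments surface unchanged.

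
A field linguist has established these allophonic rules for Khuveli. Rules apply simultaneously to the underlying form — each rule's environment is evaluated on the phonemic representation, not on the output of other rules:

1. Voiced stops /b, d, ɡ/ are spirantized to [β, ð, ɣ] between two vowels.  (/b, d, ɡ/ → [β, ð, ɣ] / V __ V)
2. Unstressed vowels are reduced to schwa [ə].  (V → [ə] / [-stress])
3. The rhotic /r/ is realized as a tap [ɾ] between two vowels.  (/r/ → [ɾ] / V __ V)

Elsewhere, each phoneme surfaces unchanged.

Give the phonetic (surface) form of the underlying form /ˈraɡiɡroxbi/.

[ˈraɣəɡrəxbə]

/r/ (word-initial) is in the target of rule 3 but the environment (between two vowels) is not met → [r].
/a/ (between /r/ and /ɡ/) fails the environment for rule 2, so it stays [a].
/ɡ/ meets the environment for rule 1 (between two vowels) → [ɣ].
/i/ (between /ɡ/ and /ɡ/): in an unstressed syllable, so rule 2 applies → [ə].
/ɡ/ (between /i/ and /r/): rule 1 targets it, but not between two vowels → unchanged [ɡ].
/r/ (between /ɡ/ and /o/) fails the environment for rule 3, so it stays [r].
/o/ — between /r/ and /x/, in an unstressed syllable — surfaces as [ə] (rule 2).
/b/ (between /x/ and /i/): rule 1 targets it, but not between two vowels → unchanged [b].
Rule 2 applies to /i/ (word-final: in an unstressed syllable) → [ə].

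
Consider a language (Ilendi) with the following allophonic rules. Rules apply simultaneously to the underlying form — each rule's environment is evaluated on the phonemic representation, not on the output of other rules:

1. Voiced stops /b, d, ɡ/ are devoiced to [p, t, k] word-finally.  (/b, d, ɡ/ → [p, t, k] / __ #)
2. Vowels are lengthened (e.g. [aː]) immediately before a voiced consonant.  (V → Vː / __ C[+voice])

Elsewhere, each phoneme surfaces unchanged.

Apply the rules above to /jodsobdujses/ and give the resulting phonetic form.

/o/ meets the environment for rule 2 (before a voiced consonant) → [oː].
/d/ (between /o/ and /s/) fails the environment for rule 1, so it stays [d].
/o/ meets the environment for rule 2 (before a voiced consonant) → [oː].
/b/ (between /o/ and /d/) is in the target of rule 1 but the environment (word-finally) is not met → [b].
/d/ (between /b/ and /u/) is in the target of rule 1 but the environment (word-finally) is not met → [d].
Rule 2 applies to /u/ (between /d/ and /j/: before a voiced consonant) → [uː].
/e/ (between /s/ and /s/): rule 2 targets it, but not before a voiced consonant → unchanged [e].

[joːdsoːbduːjses]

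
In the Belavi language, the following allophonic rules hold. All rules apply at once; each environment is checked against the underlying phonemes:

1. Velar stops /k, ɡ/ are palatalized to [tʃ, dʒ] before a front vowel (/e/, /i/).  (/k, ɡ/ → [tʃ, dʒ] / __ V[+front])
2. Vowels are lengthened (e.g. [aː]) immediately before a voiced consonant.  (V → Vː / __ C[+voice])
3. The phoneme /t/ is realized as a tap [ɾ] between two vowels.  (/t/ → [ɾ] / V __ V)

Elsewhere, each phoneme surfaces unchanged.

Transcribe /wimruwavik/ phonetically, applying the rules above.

/w/ — not in any rule's target class → [w].
/i/ (between /w/ and /m/): before a voiced consonant, so rule 2 applies → [iː].
/m/ (between /i/ and /r/): no rule targets it → [m].
/r/ stays [r].
/u/ (between /r/ and /w/): before a voiced consonant, so rule 2 applies → [uː].
/w/ stays [w].
/a/ — between /w/ and /v/, before a voiced consonant — surfaces as [aː] (rule 2).
/v/ (between /a/ and /i/) is unaffected → [v].
/i/ (between /v/ and /k/) is in the target of rule 2 but the environment (before a voiced consonant) is not met → [i].
/k/ (word-final) is in the target of rule 1 but the environment (before a front vowel) is not met → [k].

[wiːmruːwaːvik]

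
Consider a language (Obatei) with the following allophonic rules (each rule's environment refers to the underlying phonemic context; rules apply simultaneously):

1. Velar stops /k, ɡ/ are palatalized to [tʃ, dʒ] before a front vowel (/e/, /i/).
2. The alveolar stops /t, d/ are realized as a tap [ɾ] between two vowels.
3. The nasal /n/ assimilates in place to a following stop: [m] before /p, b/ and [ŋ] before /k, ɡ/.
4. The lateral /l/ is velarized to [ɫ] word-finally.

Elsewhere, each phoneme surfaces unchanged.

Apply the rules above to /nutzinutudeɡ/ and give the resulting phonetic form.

/n/ (word-initial) is in the target of rule 3 but the environment (before a labial or velar stop) is not met → [n].
/u/ — not in any rule's target class → [u].
/t/ (between /u/ and /z/) is in the target of rule 2 but the environment (between two vowels) is not met → [t].
/z/ — not in any rule's target class → [z].
/i/ (between /z/ and /n/): no rule targets it → [i].
/n/ (between /i/ and /u/): rule 3 targets it, but not before a labial or velar stop → unchanged [n].
/u/ — not in any rule's target class → [u].
/t/ — between /u/ and /u/, between two vowels — surfaces as [ɾ] (rule 2).
/u/ — not in any rule's target class → [u].
/d/ (between /u/ and /e/) occurs between two vowels → [ɾ] by rule 2.
/e/ — not in any rule's target class → [e].
/ɡ/ (word-final) is in the target of rule 1 but the environment (before a front vowel) is not met → [ɡ].

[nutzinuɾuɾeɡ]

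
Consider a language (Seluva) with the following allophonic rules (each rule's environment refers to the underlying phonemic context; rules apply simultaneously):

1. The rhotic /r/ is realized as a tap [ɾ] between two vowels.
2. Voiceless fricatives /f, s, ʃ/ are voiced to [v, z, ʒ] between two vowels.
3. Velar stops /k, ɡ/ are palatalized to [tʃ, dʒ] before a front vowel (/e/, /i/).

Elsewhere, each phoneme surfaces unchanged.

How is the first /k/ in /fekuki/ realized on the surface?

[k]

/k/ (between /e/ and /u/) fails the environment for rule 3, so it stays [k].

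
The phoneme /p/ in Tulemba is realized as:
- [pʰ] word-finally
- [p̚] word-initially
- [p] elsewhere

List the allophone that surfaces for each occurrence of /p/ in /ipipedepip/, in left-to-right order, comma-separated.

[p], [p], [p], [pʰ]

Occurrence 1 (position 2): no conditioning environment matches → elsewhere allophone [p].
Occurrence 2 (position 4): no conditioning environment matches → elsewhere allophone [p].
Occurrence 3 (position 8): no conditioning environment matches → elsewhere allophone [p].
Occurrence 4 (position 10): word-finally → [pʰ].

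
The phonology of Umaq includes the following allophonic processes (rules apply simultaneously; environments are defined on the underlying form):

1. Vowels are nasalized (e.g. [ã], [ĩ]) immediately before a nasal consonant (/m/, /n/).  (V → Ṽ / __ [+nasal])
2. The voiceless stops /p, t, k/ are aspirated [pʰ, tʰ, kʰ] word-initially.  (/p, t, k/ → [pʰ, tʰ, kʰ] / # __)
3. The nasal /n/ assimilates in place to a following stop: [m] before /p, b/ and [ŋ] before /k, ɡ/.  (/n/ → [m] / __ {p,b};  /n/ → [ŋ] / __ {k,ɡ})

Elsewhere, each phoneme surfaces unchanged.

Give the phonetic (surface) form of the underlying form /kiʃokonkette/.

Rule 2 applies to /k/ (word-initial: word-initially) → [kʰ].
/i/ (between /k/ and /ʃ/) fails the environment for rule 1, so it stays [i].
/ʃ/ (between /i/ and /o/) is unaffected → [ʃ].
/o/ (between /ʃ/ and /k/): rule 1 targets it, but not before a nasal consonant → unchanged [o].
/k/ (between /o/ and /o/) is in the target of rule 2 but the environment (word-initially) is not met → [k].
Rule 1 applies to /o/ (between /k/ and /n/: before a nasal consonant) → [õ].
/n/ — between /o/ and /k/, before a labial or velar stop — surfaces as [ŋ] (rule 3).
/k/ (between /n/ and /e/) fails the environment for rule 2, so it stays [k].
/e/ (between /k/ and /t/) fails the environment for rule 1, so it stays [e].
/t/ (between /e/ and /t/) fails the environment for rule 2, so it stays [t].
/t/ (between /t/ and /e/) fails the environment for rule 2, so it stays [t].
/e/ (word-final): rule 1 targets it, but not before a nasal consonant → unchanged [e].

[kʰiʃokõŋkette]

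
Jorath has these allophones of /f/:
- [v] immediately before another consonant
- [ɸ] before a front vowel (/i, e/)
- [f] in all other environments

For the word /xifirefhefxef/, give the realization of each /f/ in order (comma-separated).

Occurrence 1 (position 3): before a front vowel (/i, e/) → [ɸ].
Occurrence 2 (position 7): immediately before another consonant → [v].
Occurrence 3 (position 10): immediately before another consonant → [v].
Occurrence 4 (position 13): no conditioning environment matches → elsewhere allophone [f].

[ɸ], [v], [v], [f]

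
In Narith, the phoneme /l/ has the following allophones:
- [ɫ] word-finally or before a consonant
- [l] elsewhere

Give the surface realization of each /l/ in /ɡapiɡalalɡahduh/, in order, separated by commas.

[l], [ɫ]

Occurrence 1 (position 7): no conditioning environment matches → elsewhere allophone [l].
Occurrence 2 (position 9): word-finally or before a consonant → [ɫ].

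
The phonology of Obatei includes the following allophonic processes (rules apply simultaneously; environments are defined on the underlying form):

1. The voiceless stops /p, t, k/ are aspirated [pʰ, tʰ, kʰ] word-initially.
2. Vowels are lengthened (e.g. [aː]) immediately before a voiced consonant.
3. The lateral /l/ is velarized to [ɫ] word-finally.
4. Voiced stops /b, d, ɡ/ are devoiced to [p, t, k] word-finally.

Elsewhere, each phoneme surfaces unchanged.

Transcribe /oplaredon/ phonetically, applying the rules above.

[oplaːreːdoːn]

/o/ (word-initial): rule 2 targets it, but not before a voiced consonant → unchanged [o].
/p/ (between /o/ and /l/): rule 1 targets it, but not word-initially → unchanged [p].
/l/ (between /p/ and /a/) fails the environment for rule 3, so it stays [l].
Rule 2 applies to /a/ (between /l/ and /r/: before a voiced consonant) → [aː].
/e/ — between /r/ and /d/, before a voiced consonant — surfaces as [eː] (rule 2).
/d/ (between /e/ and /o/): rule 4 targets it, but not word-finally → unchanged [d].
/o/ — between /d/ and /n/, before a voiced consonant — surfaces as [oː] (rule 2).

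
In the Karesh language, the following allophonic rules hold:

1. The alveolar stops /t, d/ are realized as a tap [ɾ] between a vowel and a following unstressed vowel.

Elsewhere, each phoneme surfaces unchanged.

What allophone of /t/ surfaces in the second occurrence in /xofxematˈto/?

[t]

/t/ — between /t/ and /o/; rule 1 does not apply here → [t].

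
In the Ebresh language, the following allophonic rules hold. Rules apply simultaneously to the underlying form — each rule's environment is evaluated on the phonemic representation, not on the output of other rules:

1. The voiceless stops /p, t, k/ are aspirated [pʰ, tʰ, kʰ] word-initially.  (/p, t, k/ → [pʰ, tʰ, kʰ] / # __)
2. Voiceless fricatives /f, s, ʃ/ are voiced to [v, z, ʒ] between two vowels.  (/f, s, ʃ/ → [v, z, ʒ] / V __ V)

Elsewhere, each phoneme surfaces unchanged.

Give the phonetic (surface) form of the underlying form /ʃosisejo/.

/ʃ/ (word-initial) is in the target of rule 2 but the environment (between two vowels) is not met → [ʃ].
/o/ stays [o].
Rule 2 applies to /s/ (between /o/ and /i/: between two vowels) → [z].
/i/ stays [i].
/s/ (between /i/ and /e/): between two vowels, so rule 2 applies → [z].
/e/ (between /s/ and /j/) is unaffected → [e].
/j/ — not in any rule's target class → [j].
/o/ stays [o].

[ʃozizejo]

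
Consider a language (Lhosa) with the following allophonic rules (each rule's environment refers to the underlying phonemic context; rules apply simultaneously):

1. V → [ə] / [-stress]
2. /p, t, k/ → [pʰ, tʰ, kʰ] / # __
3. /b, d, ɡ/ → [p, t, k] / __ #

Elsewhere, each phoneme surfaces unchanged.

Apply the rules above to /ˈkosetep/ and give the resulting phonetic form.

[ˈkʰosətəp]

/k/ — word-initial, word-initially — surfaces as [kʰ] (rule 2).
/o/ (between /k/ and /s/): rule 1 targets it, but not in an unstressed syllable → unchanged [o].
/s/ (between /o/ and /e/) is unaffected → [s].
/e/ meets the environment for rule 1 (in an unstressed syllable) → [ə].
/t/ (between /e/ and /e/) fails the environment for rule 2, so it stays [t].
Rule 1 applies to /e/ (between /t/ and /p/: in an unstressed syllable) → [ə].
/p/ — word-final; rule 2 does not apply here → [p].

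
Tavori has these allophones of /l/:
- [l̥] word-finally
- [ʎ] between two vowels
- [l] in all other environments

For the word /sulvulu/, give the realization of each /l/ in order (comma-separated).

[l], [ʎ]

Occurrence 1 (position 3): no conditioning environment matches → elsewhere allophone [l].
Occurrence 2 (position 6): between two vowels → [ʎ].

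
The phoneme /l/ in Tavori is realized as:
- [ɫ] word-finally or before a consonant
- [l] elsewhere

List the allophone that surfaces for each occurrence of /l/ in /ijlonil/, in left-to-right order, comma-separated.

[l], [ɫ]

Occurrence 1 (position 3): no conditioning environment matches → elsewhere allophone [l].
Occurrence 2 (position 7): word-finally or before a consonant → [ɫ].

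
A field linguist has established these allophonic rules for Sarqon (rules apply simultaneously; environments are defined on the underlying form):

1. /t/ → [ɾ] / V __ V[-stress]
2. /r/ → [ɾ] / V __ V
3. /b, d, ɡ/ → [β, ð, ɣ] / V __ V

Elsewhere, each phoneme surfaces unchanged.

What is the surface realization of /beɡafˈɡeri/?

[beɣafˈɡeɾi]

/b/ — word-initial; rule 3 does not apply here → [b].
/e/ stays [e].
/ɡ/ (between /e/ and /a/) occurs between two vowels → [ɣ] by rule 3.
/a/ (between /ɡ/ and /f/) is unaffected → [a].
/f/ (between /a/ and /ɡ/): no rule targets it → [f].
/ɡ/ — between /f/ and /e/; rule 3 does not apply here → [ɡ].
/e/ (between /ɡ/ and /r/): no rule targets it → [e].
Rule 2 applies to /r/ (between /e/ and /i/: between two vowels) → [ɾ].
/i/ — not in any rule's target class → [i].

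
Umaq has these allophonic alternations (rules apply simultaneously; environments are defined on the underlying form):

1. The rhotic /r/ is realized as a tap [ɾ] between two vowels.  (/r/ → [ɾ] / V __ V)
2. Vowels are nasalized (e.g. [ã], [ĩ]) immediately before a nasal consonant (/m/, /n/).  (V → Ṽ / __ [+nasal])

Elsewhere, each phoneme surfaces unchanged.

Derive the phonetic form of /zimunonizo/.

/z/ (word-initial) is unaffected → [z].
/i/ — between /z/ and /m/, before a nasal consonant — surfaces as [ĩ] (rule 2).
/m/ — not in any rule's target class → [m].
/u/ (between /m/ and /n/) occurs before a nasal consonant → [ũ] by rule 2.
/n/ (between /u/ and /o/) is unaffected → [n].
/o/ (between /n/ and /n/) occurs before a nasal consonant → [õ] by rule 2.
/n/ stays [n].
/i/ (between /n/ and /z/) is in the target of rule 2 but the environment (before a nasal consonant) is not met → [i].
/z/ (between /i/ and /o/) is unaffected → [z].
/o/ (word-final): rule 2 targets it, but not before a nasal consonant → unchanged [o].

[zĩmũnõnizo]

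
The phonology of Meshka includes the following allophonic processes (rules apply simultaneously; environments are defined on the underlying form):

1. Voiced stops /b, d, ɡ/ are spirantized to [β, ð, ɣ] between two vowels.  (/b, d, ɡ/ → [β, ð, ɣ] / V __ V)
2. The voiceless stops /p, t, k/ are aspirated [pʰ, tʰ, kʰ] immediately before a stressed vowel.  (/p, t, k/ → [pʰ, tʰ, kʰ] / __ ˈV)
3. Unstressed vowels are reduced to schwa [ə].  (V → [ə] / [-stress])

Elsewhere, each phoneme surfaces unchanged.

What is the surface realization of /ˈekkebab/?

[ˈekkəβəb]

/e/ (word-initial): rule 3 targets it, but not in an unstressed syllable → unchanged [e].
/k/ (between /e/ and /k/) is in the target of rule 2 but the environment (immediately before a stressed vowel) is not met → [k].
/k/ (between /k/ and /e/): rule 2 targets it, but not immediately before a stressed vowel → unchanged [k].
/e/ (between /k/ and /b/): in an unstressed syllable, so rule 3 applies → [ə].
Rule 1 applies to /b/ (between /e/ and /a/: between two vowels) → [β].
/a/ meets the environment for rule 3 (in an unstressed syllable) → [ə].
/b/ (word-final): rule 1 targets it, but not between two vowels → unchanged [b].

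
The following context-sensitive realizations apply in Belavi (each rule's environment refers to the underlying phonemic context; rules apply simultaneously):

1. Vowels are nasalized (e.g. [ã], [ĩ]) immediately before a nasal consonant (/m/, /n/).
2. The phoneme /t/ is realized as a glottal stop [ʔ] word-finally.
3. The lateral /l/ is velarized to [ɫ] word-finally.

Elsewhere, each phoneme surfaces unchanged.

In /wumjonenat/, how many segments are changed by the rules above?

4

Segments that undergo a rule: /u/ → [ũ] (rule 1); /o/ → [õ] (rule 1); /e/ → [ẽ] (rule 1); /t/ → [ʔ] (rule 2).
All other segments surface unchanged.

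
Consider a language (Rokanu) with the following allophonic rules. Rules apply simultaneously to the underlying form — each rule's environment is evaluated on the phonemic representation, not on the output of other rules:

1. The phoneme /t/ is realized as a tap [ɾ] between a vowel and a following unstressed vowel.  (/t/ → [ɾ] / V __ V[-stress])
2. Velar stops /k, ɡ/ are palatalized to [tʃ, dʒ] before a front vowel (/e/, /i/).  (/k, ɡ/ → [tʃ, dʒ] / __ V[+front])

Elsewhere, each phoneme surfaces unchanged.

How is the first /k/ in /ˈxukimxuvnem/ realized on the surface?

Rule 2 applies to /k/ (between /u/ and /i/: before a front vowel) → [tʃ].

[tʃ]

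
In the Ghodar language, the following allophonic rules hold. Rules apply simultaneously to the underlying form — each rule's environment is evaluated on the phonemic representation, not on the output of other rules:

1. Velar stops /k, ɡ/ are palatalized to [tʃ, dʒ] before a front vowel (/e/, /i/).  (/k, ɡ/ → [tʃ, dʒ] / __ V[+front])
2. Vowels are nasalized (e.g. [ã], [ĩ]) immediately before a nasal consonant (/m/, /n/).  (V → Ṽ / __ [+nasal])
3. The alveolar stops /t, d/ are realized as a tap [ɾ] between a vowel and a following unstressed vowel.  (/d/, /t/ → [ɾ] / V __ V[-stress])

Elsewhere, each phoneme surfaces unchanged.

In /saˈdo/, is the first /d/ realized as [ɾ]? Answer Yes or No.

/d/ (between /a/ and /o/): rule 3 targets it, but not between a vowel and a following unstressed vowel → unchanged [d].
The actual realization is [d], not [ɾ].

No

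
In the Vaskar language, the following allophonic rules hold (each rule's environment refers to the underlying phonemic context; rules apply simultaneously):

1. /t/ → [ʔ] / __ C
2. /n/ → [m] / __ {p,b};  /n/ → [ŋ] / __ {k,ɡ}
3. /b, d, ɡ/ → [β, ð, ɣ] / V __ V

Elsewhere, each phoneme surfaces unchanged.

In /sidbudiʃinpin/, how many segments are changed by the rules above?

Segments that undergo a rule: /d/ → [ð] (rule 3); /n/ → [m] (rule 2).
All other segments surface unchanged.

2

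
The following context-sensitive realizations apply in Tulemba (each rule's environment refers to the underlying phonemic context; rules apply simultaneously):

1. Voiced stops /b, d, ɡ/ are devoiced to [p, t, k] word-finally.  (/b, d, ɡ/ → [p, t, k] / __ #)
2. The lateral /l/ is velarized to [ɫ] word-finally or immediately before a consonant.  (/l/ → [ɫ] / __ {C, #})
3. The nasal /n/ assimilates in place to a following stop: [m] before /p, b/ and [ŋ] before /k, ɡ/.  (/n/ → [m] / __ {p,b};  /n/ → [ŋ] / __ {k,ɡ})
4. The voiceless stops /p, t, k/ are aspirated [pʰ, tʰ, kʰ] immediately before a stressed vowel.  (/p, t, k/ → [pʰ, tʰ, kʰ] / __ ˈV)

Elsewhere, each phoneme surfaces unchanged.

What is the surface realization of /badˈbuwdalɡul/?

/b/ (word-initial): rule 1 targets it, but not word-finally → unchanged [b].
/a/ — not in any rule's target class → [a].
/d/ — between /a/ and /b/; rule 1 does not apply here → [d].
/b/ (between /d/ and /u/) fails the environment for rule 1, so it stays [b].
/u/ (between /b/ and /w/): no rule targets it → [u].
/w/ stays [w].
/d/ (between /w/ and /a/): rule 1 targets it, but not word-finally → unchanged [d].
/a/ stays [a].
/l/ (between /a/ and /ɡ/): word-finally or immediately before a consonant, so rule 2 applies → [ɫ].
/ɡ/ — between /l/ and /u/; rule 1 does not apply here → [ɡ].
/u/ — not in any rule's target class → [u].
/l/ meets the environment for rule 2 (word-finally or immediately before a consonant) → [ɫ].

[badˈbuwdaɫɡuɫ]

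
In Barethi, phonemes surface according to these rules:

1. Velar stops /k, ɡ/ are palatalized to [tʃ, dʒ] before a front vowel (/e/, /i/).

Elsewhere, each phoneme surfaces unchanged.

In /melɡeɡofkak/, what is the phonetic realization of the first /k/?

/k/ (between /f/ and /a/): rule 1 targets it, but not before a front vowel → unchanged [k].

[k]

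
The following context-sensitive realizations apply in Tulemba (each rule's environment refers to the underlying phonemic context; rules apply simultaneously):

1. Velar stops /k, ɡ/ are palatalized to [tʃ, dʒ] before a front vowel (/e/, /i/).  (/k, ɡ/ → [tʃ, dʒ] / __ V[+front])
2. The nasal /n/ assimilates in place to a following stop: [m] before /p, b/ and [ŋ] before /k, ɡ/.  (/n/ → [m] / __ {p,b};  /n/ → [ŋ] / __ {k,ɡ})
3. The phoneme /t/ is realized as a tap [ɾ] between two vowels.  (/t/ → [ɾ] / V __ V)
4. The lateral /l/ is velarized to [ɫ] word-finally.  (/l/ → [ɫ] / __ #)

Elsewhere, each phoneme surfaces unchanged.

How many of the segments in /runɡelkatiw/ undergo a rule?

Segments that undergo a rule: /n/ → [ŋ] (rule 2); /ɡ/ → [dʒ] (rule 1); /t/ → [ɾ] (rule 3).
All other segments surface unchanged.

3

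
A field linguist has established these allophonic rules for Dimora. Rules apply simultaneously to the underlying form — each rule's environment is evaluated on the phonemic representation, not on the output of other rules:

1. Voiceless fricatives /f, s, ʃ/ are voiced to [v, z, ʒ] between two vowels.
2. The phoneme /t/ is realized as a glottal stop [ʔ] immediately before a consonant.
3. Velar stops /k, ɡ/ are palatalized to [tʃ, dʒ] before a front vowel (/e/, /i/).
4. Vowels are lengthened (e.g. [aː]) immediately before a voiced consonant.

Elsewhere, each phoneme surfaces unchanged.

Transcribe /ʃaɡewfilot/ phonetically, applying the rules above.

/ʃ/ (word-initial): rule 1 targets it, but not between two vowels → unchanged [ʃ].
/a/ meets the environment for rule 4 (before a voiced consonant) → [aː].
/ɡ/ (between /a/ and /e/): before a front vowel, so rule 3 applies → [dʒ].
/e/ (between /ɡ/ and /w/): before a voiced consonant, so rule 4 applies → [eː].
/w/ (between /e/ and /f/): no rule targets it → [w].
/f/ (between /w/ and /i/) is in the target of rule 1 but the environment (between two vowels) is not met → [f].
/i/ (between /f/ and /l/) occurs before a voiced consonant → [iː] by rule 4.
/l/ (between /i/ and /o/) is unaffected → [l].
/o/ — between /l/ and /t/; rule 4 does not apply here → [o].
/t/ (word-final) is in the target of rule 2 but the environment (immediately before a consonant) is not met → [t].

[ʃaːdʒeːwfiːlot]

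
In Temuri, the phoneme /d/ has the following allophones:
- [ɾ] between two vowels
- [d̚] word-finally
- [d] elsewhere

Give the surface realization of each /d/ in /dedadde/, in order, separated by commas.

Occurrence 1 (position 1): no conditioning environment matches → elsewhere allophone [d].
Occurrence 2 (position 3): between two vowels → [ɾ].
Occurrence 3 (position 5): no conditioning environment matches → elsewhere allophone [d].
Occurrence 4 (position 6): no conditioning environment matches → elsewhere allophone [d].

[d], [ɾ], [d], [d]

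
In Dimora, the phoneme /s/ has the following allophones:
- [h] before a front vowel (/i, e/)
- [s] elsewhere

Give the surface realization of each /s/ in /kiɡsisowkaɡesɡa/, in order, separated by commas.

Occurrence 1 (position 4): before a front vowel (/i, e/) → [h].
Occurrence 2 (position 6): no conditioning environment matches → elsewhere allophone [s].
Occurrence 3 (position 13): no conditioning environment matches → elsewhere allophone [s].

[h], [s], [s]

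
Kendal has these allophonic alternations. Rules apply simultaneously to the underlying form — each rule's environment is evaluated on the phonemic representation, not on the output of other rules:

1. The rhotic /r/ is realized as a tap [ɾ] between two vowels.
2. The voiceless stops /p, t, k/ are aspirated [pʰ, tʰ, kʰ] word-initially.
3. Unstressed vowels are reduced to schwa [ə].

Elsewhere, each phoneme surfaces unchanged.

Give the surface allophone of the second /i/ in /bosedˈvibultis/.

Rule 3 applies to /i/ (between /t/ and /s/: in an unstressed syllable) → [ə].

[ə]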